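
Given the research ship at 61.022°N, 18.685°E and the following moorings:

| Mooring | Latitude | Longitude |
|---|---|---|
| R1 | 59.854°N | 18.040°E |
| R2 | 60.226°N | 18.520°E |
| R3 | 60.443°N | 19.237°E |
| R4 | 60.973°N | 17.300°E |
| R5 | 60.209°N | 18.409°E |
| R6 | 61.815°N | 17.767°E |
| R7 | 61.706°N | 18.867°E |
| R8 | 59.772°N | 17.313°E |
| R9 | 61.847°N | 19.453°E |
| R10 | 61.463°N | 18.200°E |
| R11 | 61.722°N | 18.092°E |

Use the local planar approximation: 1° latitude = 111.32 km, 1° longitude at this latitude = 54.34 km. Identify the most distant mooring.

R8

Distances from 61.022°N, 18.685°E:
R1: 134.663 km
R2: 89.063 km
R3: 71.092 km
R4: 75.458 km
R5: 91.737 km
R6: 101.396 km
R7: 76.782 km
R8: 157.864 km
R9: 100.876 km
R10: 55.719 km
R11: 84.324 km
Maximum: R8 at 157.864 km.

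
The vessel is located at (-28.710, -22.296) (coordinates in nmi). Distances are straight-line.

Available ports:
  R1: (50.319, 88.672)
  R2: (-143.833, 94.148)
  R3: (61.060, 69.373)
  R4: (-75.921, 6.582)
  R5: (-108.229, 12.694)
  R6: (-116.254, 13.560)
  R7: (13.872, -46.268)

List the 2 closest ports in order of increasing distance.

R7, R4

Distances from (-28.710, -22.296):
R1: √((79.029)² + (110.968)²) = √(6245.58284 + 12313.89702) = 136.233 nmi
R2: √((-115.123)² + (116.444)²) = √(13253.30513 + 13559.20514) = 163.745 nmi
R3: √((89.770)² + (91.669)²) = √(8058.65290 + 8403.20556) = 128.304 nmi
R4: √((-47.211)² + (28.878)²) = √(2228.87852 + 833.93888) = 55.343 nmi
R5: √((-79.519)² + (34.990)²) = √(6323.27136 + 1224.30010) = 86.877 nmi
R6: √((-87.544)² + (35.856)²) = √(7663.95194 + 1285.65274) = 94.602 nmi
R7: √((42.582)² + (-23.972)²) = √(1813.22672 + 574.65678) = 48.866 nmi
Sorted: R7 (48.866 nmi) < R4 (55.343 nmi) < R5 (86.877 nmi) < R6 (94.602 nmi) < …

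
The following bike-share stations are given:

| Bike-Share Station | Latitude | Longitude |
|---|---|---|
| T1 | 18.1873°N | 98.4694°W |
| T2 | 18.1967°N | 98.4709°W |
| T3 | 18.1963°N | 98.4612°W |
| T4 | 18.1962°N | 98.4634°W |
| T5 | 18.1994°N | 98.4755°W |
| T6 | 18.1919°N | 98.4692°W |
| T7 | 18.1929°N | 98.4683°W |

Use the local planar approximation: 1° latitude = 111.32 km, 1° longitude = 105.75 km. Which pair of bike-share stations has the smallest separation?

T6 and T7

Pairwise distances:
T6–T7: √((0.0010·111.32)² + (0.0009·105.75)²) = √(0.012392 + 0.009058) = 0.1465 km
T3–T4: √((-0.0001·111.32)² + (-0.0022·105.75)²) = √(0.000124 + 0.054126) = 0.2329 km
T2–T7: √((-0.0038·111.32)² + (0.0026·105.75)²) = √(0.178943 + 0.075598) = 0.5045 km
T1–T6: √((0.0046·111.32)² + (0.0002·105.75)²) = √(0.262218 + 0.000447) = 0.5125 km
T2–T6: √((-0.0048·111.32)² + (0.0017·105.75)²) = √(0.285515 + 0.032319) = 0.5638 km
T2–T5: √((0.0027·111.32)² + (-0.0046·105.75)²) = √(0.090339 + 0.236634) = 0.5718 km
T1–T7: √((0.0056·111.32)² + (0.0011·105.75)²) = √(0.388618 + 0.013532) = 0.6342 km
T4–T7: √((-0.0033·111.32)² + (-0.0049·105.75)²) = √(0.134950 + 0.268505) = 0.6352 km
T4–T6: √((-0.0043·111.32)² + (-0.0058·105.75)²) = √(0.229131 + 0.376198) = 0.7780 km
T2–T4: √((-0.0005·111.32)² + (0.0075·105.75)²) = √(0.003098 + 0.629047) = 0.7951 km
T3–T7: √((-0.0034·111.32)² + (-0.0071·105.75)²) = √(0.143253 + 0.563738) = 0.8408 km
T3–T6: √((-0.0044·111.32)² + (-0.0080·105.75)²) = √(0.239912 + 0.715716) = 0.9776 km
T2–T3: √((-0.0004·111.32)² + (0.0097·105.75)²) = √(0.001983 + 1.052214) = 1.0267 km
T5–T7: √((-0.0065·111.32)² + (0.0072·105.75)²) = √(0.523568 + 0.579730) = 1.0504 km
T1–T2: √((0.0094·111.32)² + (-0.0015·105.75)²) = √(1.094970 + 0.025162) = 1.0584 km
T5–T6: √((-0.0075·111.32)² + (0.0063·105.75)²) = √(0.697058 + 0.443856) = 1.0681 km
T1–T4: √((0.0089·111.32)² + (0.0060·105.75)²) = √(0.981582 + 0.402590) = 1.1765 km
T1–T3: √((0.0090·111.32)² + (0.0082·105.75)²) = √(1.003764 + 0.751949) = 1.3250 km
T4–T5: √((0.0032·111.32)² + (-0.0121·105.75)²) = √(0.126896 + 1.637312) = 1.3282 km
T1–T5: √((0.0121·111.32)² + (-0.0061·105.75)²) = √(1.814334 + 0.416122) = 1.4935 km
T3–T5: √((0.0031·111.32)² + (-0.0143·105.75)²) = √(0.119088 + 2.286824) = 1.5511 km
Closest pair: T6–T7 at 0.1465 km.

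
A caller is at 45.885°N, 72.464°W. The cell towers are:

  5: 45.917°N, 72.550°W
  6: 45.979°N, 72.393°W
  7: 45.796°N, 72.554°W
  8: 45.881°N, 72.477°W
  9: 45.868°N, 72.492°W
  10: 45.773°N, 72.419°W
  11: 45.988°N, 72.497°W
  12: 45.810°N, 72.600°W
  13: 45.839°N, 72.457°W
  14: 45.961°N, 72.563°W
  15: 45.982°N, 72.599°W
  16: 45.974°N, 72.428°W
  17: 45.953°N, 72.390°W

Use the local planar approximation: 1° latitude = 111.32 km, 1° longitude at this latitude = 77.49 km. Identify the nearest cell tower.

Distances from 45.885°N, 72.464°W:
5: 7.556 km
6: 11.822 km
7: 12.116 km
8: 1.101 km
9: 2.879 km
10: 12.946 km
11: 11.748 km
12: 13.445 km
13: 5.149 km
14: 11.421 km
15: 15.034 km
16: 10.293 km
17: 9.496 km
Minimum: 8 at 1.101 km.

8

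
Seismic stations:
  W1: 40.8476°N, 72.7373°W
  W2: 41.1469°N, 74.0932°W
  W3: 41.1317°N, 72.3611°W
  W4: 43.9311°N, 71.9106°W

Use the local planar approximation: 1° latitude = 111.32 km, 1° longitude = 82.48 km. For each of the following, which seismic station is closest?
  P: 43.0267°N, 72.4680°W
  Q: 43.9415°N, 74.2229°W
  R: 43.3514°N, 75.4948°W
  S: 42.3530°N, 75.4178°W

P→W4; Q→W4; R→W2; S→W2

P at 43.0267°N, 72.4680°W:
  W1: 243.5922 km
  W2: 248.5114 km
  W3: 211.1356 km
  W4: 110.6782 km
  → nearest: W4 (110.6782 km)
Q at 43.9415°N, 74.2229°W:
  W1: 365.5604 km
  W2: 311.2787 km
  W3: 348.4490 km
  W4: 190.7220 km
  → nearest: W4 (190.7220 km)
R at 43.3514°N, 75.4948°W:
  W1: 359.7427 km
  W2: 271.2708 km
  W3: 357.5785 km
  W4: 302.5862 km
  → nearest: W2 (271.2708 km)
S at 42.3530°N, 75.4178°W:
  W1: 277.4224 km
  W2: 173.0976 km
  W3: 286.4377 km
  W4: 338.4387 km
  → nearest: W2 (173.0976 km)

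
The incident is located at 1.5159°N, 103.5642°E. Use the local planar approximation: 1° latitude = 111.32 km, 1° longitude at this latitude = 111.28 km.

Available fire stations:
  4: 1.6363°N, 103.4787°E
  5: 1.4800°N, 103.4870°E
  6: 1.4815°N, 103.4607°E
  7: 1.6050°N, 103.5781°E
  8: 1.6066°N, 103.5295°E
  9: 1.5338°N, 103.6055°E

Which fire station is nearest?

9

Distances from 1.5159°N, 103.5642°E:
4: 16.4366 km
5: 9.4749 km
6: 12.1374 km
7: 10.0385 km
8: 10.8099 km
9: 5.0092 km
Minimum: 9 at 5.0092 km.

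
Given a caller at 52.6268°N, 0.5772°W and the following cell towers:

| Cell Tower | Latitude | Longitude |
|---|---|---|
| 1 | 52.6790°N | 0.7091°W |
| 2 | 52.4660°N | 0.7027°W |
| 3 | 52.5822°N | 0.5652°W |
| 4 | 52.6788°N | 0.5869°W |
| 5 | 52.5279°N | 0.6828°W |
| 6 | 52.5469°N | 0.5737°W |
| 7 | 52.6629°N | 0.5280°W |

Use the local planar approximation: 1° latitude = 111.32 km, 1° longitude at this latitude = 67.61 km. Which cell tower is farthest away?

Distances from 52.6268°N, 0.5772°W:
1: √((0.0522·111.32)² + (-0.1319·67.61)²) = √(33.766605 + 79.526426) = 10.6439 km
2: √((-0.1608·111.32)² + (-0.1255·67.61)²) = √(320.419165 + 71.996158) = 19.8095 km
3: √((-0.0446·111.32)² + (0.0120·67.61)²) = √(24.649954 + 0.658240) = 5.0307 km
4: √((0.0520·111.32)² + (-0.0097·67.61)²) = √(33.508353 + 0.430096) = 5.8257 km
5: √((-0.0989·111.32)² + (-0.1056·67.61)²) = √(121.210147 + 50.974117) = 13.1219 km
6: √((-0.0799·111.32)² + (0.0035·67.61)²) = √(79.111561 + 0.055996) = 8.8976 km
7: √((0.0361·111.32)² + (0.0492·67.61)²) = √(16.149564 + 11.065017) = 5.2168 km
Maximum: 2 at 19.8095 km.

2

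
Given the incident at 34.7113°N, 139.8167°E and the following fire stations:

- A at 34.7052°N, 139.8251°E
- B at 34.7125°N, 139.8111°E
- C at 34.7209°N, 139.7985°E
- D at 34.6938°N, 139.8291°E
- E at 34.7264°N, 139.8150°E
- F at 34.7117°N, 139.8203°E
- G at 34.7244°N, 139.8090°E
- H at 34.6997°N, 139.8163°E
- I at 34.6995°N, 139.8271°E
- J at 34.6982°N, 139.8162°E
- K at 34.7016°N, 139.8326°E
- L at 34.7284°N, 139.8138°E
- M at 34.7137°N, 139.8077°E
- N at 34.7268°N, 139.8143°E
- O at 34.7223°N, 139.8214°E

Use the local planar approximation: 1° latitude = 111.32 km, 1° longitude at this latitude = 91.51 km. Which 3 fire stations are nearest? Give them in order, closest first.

F, B, M

Distances from 34.7113°N, 139.8167°E:
A: √((-0.0061·111.32)² + (0.0084·91.51)²) = √(0.461112 + 0.590875) = 1.0257 km
B: √((0.0012·111.32)² + (-0.0056·91.51)²) = √(0.017845 + 0.262611) = 0.5296 km
C: √((0.0096·111.32)² + (-0.0182·91.51)²) = √(1.142060 + 2.773830) = 1.9789 km
D: √((-0.0175·111.32)² + (0.0124·91.51)²) = √(3.795094 + 1.287599) = 2.2545 km
E: √((0.0151·111.32)² + (-0.0017·91.51)²) = √(2.825532 + 0.024201) = 1.6881 km
F: √((0.0004·111.32)² + (0.0036·91.51)²) = √(0.001983 + 0.108528) = 0.3324 km
G: √((0.0131·111.32)² + (-0.0077·91.51)²) = √(2.126616 + 0.496499) = 1.6196 km
H: √((-0.0116·111.32)² + (-0.0004·91.51)²) = √(1.667487 + 0.001340) = 1.2918 km
I: √((-0.0118·111.32)² + (0.0104·91.51)²) = √(1.725482 + 0.905741) = 1.6221 km
J: √((-0.0131·111.32)² + (-0.0005·91.51)²) = √(2.126616 + 0.002094) = 1.4590 km
K: √((-0.0097·111.32)² + (0.0159·91.51)²) = √(1.165977 + 2.117051) = 1.8119 km
L: √((0.0171·111.32)² + (-0.0029·91.51)²) = √(3.623586 + 0.070426) = 1.9220 km
M: √((0.0024·111.32)² + (-0.0090·91.51)²) = √(0.071379 + 0.678300) = 0.8658 km
N: √((0.0155·111.32)² + (-0.0024·91.51)²) = √(2.977212 + 0.048235) = 1.7394 km
O: √((0.0110·111.32)² + (0.0047·91.51)²) = √(1.499449 + 0.184983) = 1.2979 km
Sorted: F (0.3324 km) < B (0.5296 km) < M (0.8658 km) < A (1.0257 km) < H (1.2918 km) < …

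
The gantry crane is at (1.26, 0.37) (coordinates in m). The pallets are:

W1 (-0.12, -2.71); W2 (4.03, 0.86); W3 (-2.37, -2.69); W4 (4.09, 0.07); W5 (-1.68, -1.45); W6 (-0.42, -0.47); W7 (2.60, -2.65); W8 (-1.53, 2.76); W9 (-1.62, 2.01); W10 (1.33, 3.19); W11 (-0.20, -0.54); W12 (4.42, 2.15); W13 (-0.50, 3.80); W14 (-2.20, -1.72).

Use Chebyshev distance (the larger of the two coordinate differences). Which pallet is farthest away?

Distances from (1.26, 0.37):
W1: 3.08 m
W2: 2.77 m
W3: 3.63 m
W4: 2.83 m
W5: 2.94 m
W6: 1.68 m
W7: 3.02 m
W8: 2.79 m
W9: 2.88 m
W10: 2.82 m
W11: 1.46 m
W12: 3.16 m
W13: 3.43 m
W14: 3.46 m
Maximum: W3 at 3.63 m.

W3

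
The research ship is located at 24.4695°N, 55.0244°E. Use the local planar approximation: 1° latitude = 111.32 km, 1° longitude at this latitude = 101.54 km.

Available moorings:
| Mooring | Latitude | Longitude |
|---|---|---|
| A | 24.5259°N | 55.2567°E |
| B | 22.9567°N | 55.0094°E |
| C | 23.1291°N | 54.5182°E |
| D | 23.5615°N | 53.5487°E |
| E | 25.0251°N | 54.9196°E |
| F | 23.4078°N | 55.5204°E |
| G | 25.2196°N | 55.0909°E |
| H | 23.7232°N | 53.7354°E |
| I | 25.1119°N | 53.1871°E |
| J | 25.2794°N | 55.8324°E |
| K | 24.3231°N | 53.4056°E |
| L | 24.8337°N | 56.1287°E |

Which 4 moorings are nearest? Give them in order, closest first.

Distances from 24.4695°N, 55.0244°E:
A: √((0.0564·111.32)² + (0.2323·101.54)²) = √(39.418909 + 556.381573) = 24.4090 km
B: √((-1.5128·111.32)² + (-0.0150·101.54)²) = √(28360.208997 + 2.319834) = 168.4118 km
C: √((-1.3404·111.32)² + (-0.5062·101.54)²) = √(22264.617253 + 2641.913535) = 157.8180 km
D: √((-0.9080·111.32)² + (-1.4757·101.54)²) = √(10216.875292 + 22452.798182) = 180.7475 km
E: √((0.5556·111.32)² + (-0.1048·101.54)²) = √(3825.347291 + 113.239224) = 62.7582 km
F: √((-1.0617·111.32)² + (0.4960·101.54)²) = √(13968.508295 + 2536.516380) = 128.4719 km
G: √((0.7501·111.32)² + (0.0665·101.54)²) = √(6972.439045 + 45.595041) = 83.7737 km
H: √((-0.7463·111.32)² + (-1.2890·101.54)²) = √(6901.973358 + 17130.898931) = 155.0254 km
I: √((0.6424·111.32)² + (-1.8373·101.54)²) = √(5113.961567 + 34804.425399) = 199.7959 km
J: √((0.8099·111.32)² + (0.8080·101.54)²) = √(8128.477225 + 6731.270444) = 121.9006 km
K: √((-0.1464·111.32)² + (-1.6188·101.54)²) = √(265.600292 + 27018.467349) = 165.1789 km
L: √((0.3642·111.32)² + (1.1043·101.54)²) = √(1643.714091 + 12573.276390) = 119.2350 km
Sorted: A (24.4090 km) < E (62.7582 km) < G (83.7737 km) < L (119.2350 km) < J (121.9006 km) < F (128.4719 km) < …

A, E, G, L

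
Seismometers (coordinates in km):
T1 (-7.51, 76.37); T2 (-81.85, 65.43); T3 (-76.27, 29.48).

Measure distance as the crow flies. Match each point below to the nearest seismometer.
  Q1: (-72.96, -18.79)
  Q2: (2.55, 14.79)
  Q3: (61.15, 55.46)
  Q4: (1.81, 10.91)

Q1→T3; Q2→T1; Q3→T1; Q4→T1

Q1 at (-72.96, -18.79):
  T1: 115.50 km
  T2: 84.69 km
  T3: 48.38 km
  → nearest: T3 (48.38 km)
Q2 at (2.55, 14.79):
  T1: 62.40 km
  T2: 98.43 km
  T3: 80.18 km
  → nearest: T1 (62.40 km)
Q3 at (61.15, 55.46):
  T1: 71.77 km
  T2: 143.35 km
  T3: 139.85 km
  → nearest: T1 (71.77 km)
Q4 at (1.81, 10.91):
  T1: 66.12 km
  T2: 99.86 km
  T3: 80.26 km
  → nearest: T1 (66.12 km)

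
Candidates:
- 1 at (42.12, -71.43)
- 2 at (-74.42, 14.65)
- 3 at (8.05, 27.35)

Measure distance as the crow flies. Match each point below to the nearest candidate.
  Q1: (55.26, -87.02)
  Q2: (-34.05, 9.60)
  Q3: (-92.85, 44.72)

Q1 at (55.26, -87.02):
  1: 20.39
  2: 164.78
  3: 123.73
  → nearest: 1 (20.39)
Q2 at (-34.05, 9.60):
  1: 111.21
  2: 40.68
  3: 45.69
  → nearest: 2 (40.68)
Q3 at (-92.85, 44.72):
  1: 178.07
  2: 35.27
  3: 102.38
  → nearest: 2 (35.27)

Q1→1; Q2→2; Q3→2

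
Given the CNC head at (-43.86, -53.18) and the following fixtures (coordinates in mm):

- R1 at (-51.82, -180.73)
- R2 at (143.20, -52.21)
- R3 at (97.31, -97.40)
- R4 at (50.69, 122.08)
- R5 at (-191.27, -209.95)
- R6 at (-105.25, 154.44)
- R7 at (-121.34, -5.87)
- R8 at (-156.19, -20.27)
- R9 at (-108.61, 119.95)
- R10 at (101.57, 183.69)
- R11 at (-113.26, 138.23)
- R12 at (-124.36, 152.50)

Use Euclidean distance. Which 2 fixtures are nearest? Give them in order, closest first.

Distances from (-43.86, -53.18):
R1: √((-7.96)² + (-127.55)²) = √(63.3616 + 16269.0025) = 127.80 mm
R2: √((187.06)² + (0.97)²) = √(34991.4436 + 0.9409) = 187.06 mm
R3: √((141.17)² + (-44.22)²) = √(19928.9689 + 1955.4084) = 147.93 mm
R4: √((94.55)² + (175.26)²) = √(8939.7025 + 30716.0676) = 199.14 mm
R5: √((-147.41)² + (-156.77)²) = √(21729.7081 + 24576.8329) = 215.19 mm
R6: √((-61.39)² + (207.62)²) = √(3768.7321 + 43106.0644) = 216.51 mm
R7: √((-77.48)² + (47.31)²) = √(6003.1504 + 2238.2361) = 90.78 mm
R8: √((-112.33)² + (32.91)²) = √(12618.0289 + 1083.0681) = 117.05 mm
R9: √((-64.75)² + (173.13)²) = √(4192.5625 + 29973.9969) = 184.84 mm
R10: √((145.43)² + (236.87)²) = √(21149.8849 + 56107.3969) = 277.95 mm
R11: √((-69.40)² + (191.41)²) = √(4816.3600 + 36637.7881) = 203.60 mm
R12: √((-80.50)² + (205.68)²) = √(6480.2500 + 42304.2624) = 220.87 mm
Sorted: R7 (90.78 mm) < R8 (117.05 mm) < R1 (127.80 mm) < R3 (147.93 mm) < …

R7, R8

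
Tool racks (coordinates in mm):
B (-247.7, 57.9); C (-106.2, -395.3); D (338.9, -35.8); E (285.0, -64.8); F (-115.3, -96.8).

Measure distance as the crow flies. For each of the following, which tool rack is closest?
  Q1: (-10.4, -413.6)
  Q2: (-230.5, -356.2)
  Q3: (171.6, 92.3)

Q1 at (-10.4, -413.6):
  B: √((-237.3)² + (471.5)²) = √(56311.290 + 222312.250) = 527.8 mm
  C: √((-95.8)² + (18.3)²) = √(9177.640 + 334.890) = 97.5 mm
  D: √((349.3)² + (377.8)²) = √(122010.490 + 142732.840) = 514.5 mm
  E: √((295.4)² + (348.8)²) = √(87261.160 + 121661.440) = 457.1 mm
  F: √((-104.9)² + (316.8)²) = √(11004.010 + 100362.240) = 333.7 mm
  → nearest: C (97.5 mm)
Q2 at (-230.5, -356.2):
  B: √((-17.2)² + (414.1)²) = √(295.840 + 171478.810) = 414.5 mm
  C: √((124.3)² + (-39.1)²) = √(15450.490 + 1528.810) = 130.3 mm
  D: √((569.4)² + (320.4)²) = √(324216.360 + 102656.160) = 653.4 mm
  E: √((515.5)² + (291.4)²) = √(265740.250 + 84913.960) = 592.2 mm
  F: √((115.2)² + (259.4)²) = √(13271.040 + 67288.360) = 283.8 mm
  → nearest: C (130.3 mm)
Q3 at (171.6, 92.3):
  B: √((-419.3)² + (-34.4)²) = √(175812.490 + 1183.360) = 420.7 mm
  C: √((-277.8)² + (-487.6)²) = √(77172.840 + 237753.760) = 561.2 mm
  D: √((167.3)² + (-128.1)²) = √(27989.290 + 16409.610) = 210.7 mm
  E: √((113.4)² + (-157.1)²) = √(12859.560 + 24680.410) = 193.8 mm
  F: √((-286.9)² + (-189.1)²) = √(82311.610 + 35758.810) = 343.6 mm
  → nearest: E (193.8 mm)

Q1→C; Q2→C; Q3→E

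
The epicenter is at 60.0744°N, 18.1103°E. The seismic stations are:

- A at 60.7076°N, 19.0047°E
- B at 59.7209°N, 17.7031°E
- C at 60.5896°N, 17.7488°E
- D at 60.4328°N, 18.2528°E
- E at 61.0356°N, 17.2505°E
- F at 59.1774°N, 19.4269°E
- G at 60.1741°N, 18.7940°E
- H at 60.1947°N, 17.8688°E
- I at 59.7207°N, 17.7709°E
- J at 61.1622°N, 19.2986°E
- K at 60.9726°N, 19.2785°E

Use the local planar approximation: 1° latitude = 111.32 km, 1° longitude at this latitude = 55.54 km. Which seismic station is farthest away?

Distances from 60.0744°N, 18.1103°E:
A: √((0.6332·111.32)² + (0.8944·55.54)²) = √(4968.533332 + 2467.603241) = 86.2330 km
B: √((-0.3535·111.32)² + (-0.4072·55.54)²) = √(1548.549997 + 511.478390) = 45.3875 km
C: √((0.5152·111.32)² + (-0.3615·55.54)²) = √(3289.259245 + 403.114439) = 60.7649 km
D: √((0.3584·111.32)² + (0.1425·55.54)²) = √(1591.777631 + 62.638519) = 40.6745 km
E: √((0.9612·111.32)² + (-0.8598·55.54)²) = √(11449.167777 + 2280.376897) = 117.1731 km
F: √((-0.8970·111.32)² + (1.3166·55.54)²) = √(9970.829304 + 5347.114111) = 123.7657 km
G: √((0.0997·111.32)² + (0.6837·55.54)²) = √(123.179011 + 1441.925793) = 39.5614 km
H: √((0.1203·111.32)² + (-0.2415·55.54)²) = √(179.340200 + 179.906155) = 18.9538 km
I: √((-0.3537·111.32)² + (-0.3394·55.54)²) = √(1550.302741 + 355.332905) = 43.6536 km
J: √((1.0878·111.32)² + (1.1883·55.54)²) = √(14663.731648 + 4355.760027) = 137.9112 km
K: √((0.8982·111.32)² + (1.1682·55.54)²) = √(9997.524953 + 4209.651605) = 119.1939 km
Maximum: J at 137.9112 km.

J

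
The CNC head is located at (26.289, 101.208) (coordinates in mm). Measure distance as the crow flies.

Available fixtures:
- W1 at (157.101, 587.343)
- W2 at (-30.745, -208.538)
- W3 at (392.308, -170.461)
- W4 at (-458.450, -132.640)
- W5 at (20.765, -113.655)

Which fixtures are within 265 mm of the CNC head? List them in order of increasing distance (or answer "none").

W5

Distances from (26.289, 101.208):
W1: √((130.812)² + (486.135)²) = √(17111.77934 + 236327.23822) = 503.427 mm
W2: √((-57.034)² + (-309.746)²) = √(3252.87716 + 95942.58452) = 314.953 mm
W3: √((366.019)² + (-271.669)²) = √(133969.90836 + 73804.04556) = 455.822 mm
W4: √((-484.739)² + (-233.848)²) = √(234971.89812 + 54684.88710) = 538.198 mm
W5: √((-5.524)² + (-214.863)²) = √(30.51458 + 46166.10877) = 214.934 mm
Threshold 265 mm: W5 (214.934 mm) is within range.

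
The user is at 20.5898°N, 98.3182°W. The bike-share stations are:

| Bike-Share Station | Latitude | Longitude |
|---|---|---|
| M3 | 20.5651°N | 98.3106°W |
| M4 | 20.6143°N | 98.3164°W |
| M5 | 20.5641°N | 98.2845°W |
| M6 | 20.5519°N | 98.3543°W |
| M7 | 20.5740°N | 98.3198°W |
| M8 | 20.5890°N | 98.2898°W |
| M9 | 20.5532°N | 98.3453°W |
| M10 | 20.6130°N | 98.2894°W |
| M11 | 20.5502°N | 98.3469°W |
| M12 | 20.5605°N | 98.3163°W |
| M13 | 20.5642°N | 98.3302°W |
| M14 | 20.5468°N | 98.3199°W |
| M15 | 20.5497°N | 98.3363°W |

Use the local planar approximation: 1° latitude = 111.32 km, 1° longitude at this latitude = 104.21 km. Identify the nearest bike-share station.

Distances from 20.5898°N, 98.3182°W:
M3: √((-0.0247·111.32)² + (0.0076·104.21)²) = √(7.560322 + 0.627258) = 2.8614 km
M4: √((0.0245·111.32)² + (0.0018·104.21)²) = √(7.438383 + 0.035186) = 2.7338 km
M5: √((-0.0257·111.32)² + (0.0337·104.21)²) = √(8.184886 + 12.333280) = 4.5297 km
M6: √((-0.0379·111.32)² + (-0.0361·104.21)²) = √(17.800197 + 14.152501) = 5.6527 km
M7: √((-0.0158·111.32)² + (-0.0016·104.21)²) = √(3.093574 + 0.027801) = 1.7667 km
M8: √((-0.0008·111.32)² + (0.0284·104.21)²) = √(0.007931 + 8.759019) = 2.9609 km
M9: √((-0.0366·111.32)² + (-0.0271·104.21)²) = √(16.600018 + 7.975490) = 4.9574 km
M10: √((0.0232·111.32)² + (0.0288·104.21)²) = √(6.669947 + 9.007490) = 3.9595 km
M11: √((-0.0396·111.32)² + (-0.0287·104.21)²) = √(19.432862 + 8.945046) = 5.3271 km
M12: √((-0.0293·111.32)² + (0.0019·104.21)²) = √(10.638530 + 0.039204) = 3.2677 km
M13: √((-0.0256·111.32)² + (-0.0120·104.21)²) = √(8.121314 + 1.563800) = 3.1121 km
M14: √((-0.0430·111.32)² + (-0.0017·104.21)²) = √(22.913071 + 0.031385) = 4.7900 km
M15: √((-0.0401·111.32)² + (-0.0181·104.21)²) = √(19.926689 + 3.557754) = 4.8461 km
Minimum: M7 at 1.7667 km.

M7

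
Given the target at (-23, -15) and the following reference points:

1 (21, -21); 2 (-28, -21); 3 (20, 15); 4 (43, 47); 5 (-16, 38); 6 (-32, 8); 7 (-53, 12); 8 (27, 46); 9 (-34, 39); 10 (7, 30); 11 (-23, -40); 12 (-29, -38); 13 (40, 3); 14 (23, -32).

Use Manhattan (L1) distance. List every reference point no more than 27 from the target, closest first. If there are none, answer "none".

2, 11

Distances from (-23, -15):
1: |44| + |-6| = 44 + 6 = 50
2: |-5| + |-6| = 5 + 6 = 11
3: |43| + |30| = 43 + 30 = 73
4: |66| + |62| = 66 + 62 = 128
5: |7| + |53| = 7 + 53 = 60
6: |-9| + |23| = 9 + 23 = 32
7: |-30| + |27| = 30 + 27 = 57
8: |50| + |61| = 50 + 61 = 111
9: |-11| + |54| = 11 + 54 = 65
10: |30| + |45| = 30 + 45 = 75
11: |0| + |-25| = 0 + 25 = 25
12: |-6| + |-23| = 6 + 23 = 29
13: |63| + |18| = 63 + 18 = 81
14: |46| + |-17| = 46 + 17 = 63
Threshold 27: 2 (11), 11 (25) are within range.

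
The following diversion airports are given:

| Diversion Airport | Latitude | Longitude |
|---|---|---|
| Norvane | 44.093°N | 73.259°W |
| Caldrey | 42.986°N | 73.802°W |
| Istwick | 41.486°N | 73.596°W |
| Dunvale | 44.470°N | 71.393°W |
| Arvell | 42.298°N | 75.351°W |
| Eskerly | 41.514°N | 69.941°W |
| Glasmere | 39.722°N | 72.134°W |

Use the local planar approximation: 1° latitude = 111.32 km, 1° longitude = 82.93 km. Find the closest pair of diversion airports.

Norvane and Caldrey

Pairwise distances:
Norvane–Caldrey: 131.201 km
Norvane–Istwick: 291.554 km
Norvane–Dunvale: 160.337 km
Norvane–Arvell: 264.625 km
Norvane–Eskerly: 397.665 km
Norvane–Glasmere: 495.443 km
Caldrey–Istwick: 167.852 km
Caldrey–Dunvale: 259.234 km
Caldrey–Arvell: 149.557 km
Caldrey–Eskerly: 359.687 km
Caldrey–Glasmere: 388.789 km
Istwick–Dunvale: 379.104 km
Istwick–Arvell: 171.328 km
Istwick–Eskerly: 303.125 km
Istwick–Glasmere: 230.783 km
Dunvale–Arvell: 407.677 km
Dunvale–Eskerly: 350.402 km
Dunvale–Glasmere: 532.108 km
Arvell–Eskerly: 457.061 km
Arvell–Glasmere: 391.671 km
Eskerly–Glasmere: 269.944 km
Closest pair: Norvane–Caldrey at 131.201 km.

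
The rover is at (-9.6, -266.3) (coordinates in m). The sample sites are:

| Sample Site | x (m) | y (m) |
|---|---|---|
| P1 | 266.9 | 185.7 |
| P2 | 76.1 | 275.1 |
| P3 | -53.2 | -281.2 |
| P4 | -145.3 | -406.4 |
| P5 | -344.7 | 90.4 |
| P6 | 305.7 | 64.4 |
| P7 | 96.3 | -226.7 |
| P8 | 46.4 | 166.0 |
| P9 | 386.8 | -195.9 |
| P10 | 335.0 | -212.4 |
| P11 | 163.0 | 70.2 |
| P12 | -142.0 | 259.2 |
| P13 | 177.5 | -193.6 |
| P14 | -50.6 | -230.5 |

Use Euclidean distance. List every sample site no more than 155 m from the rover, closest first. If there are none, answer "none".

P3, P14, P7

Distances from (-9.6, -266.3):
P1: √((276.5)² + (452.0)²) = √(76452.250 + 204304.000) = 529.9 m
P2: √((85.7)² + (541.4)²) = √(7344.490 + 293113.960) = 548.1 m
P3: √((-43.6)² + (-14.9)²) = √(1900.960 + 222.010) = 46.1 m
P4: √((-135.7)² + (-140.1)²) = √(18414.490 + 19628.010) = 195.0 m
P5: √((-335.1)² + (356.7)²) = √(112292.010 + 127234.890) = 489.4 m
P6: √((315.3)² + (330.7)²) = √(99414.090 + 109362.490) = 456.9 m
P7: √((105.9)² + (39.6)²) = √(11214.810 + 1568.160) = 113.1 m
P8: √((56.0)² + (432.3)²) = √(3136.000 + 186883.290) = 435.9 m
P9: √((396.4)² + (70.4)²) = √(157132.960 + 4956.160) = 402.6 m
P10: √((344.6)² + (53.9)²) = √(118749.160 + 2905.210) = 348.8 m
P11: √((172.6)² + (336.5)²) = √(29790.760 + 113232.250) = 378.2 m
P12: √((-132.4)² + (525.5)²) = √(17529.760 + 276150.250) = 541.9 m
P13: √((187.1)² + (72.7)²) = √(35006.410 + 5285.290) = 200.7 m
P14: √((-41.0)² + (35.8)²) = √(1681.000 + 1281.640) = 54.4 m
Threshold 155 m: P3 (46.1 m), P14 (54.4 m), P7 (113.1 m) are within range.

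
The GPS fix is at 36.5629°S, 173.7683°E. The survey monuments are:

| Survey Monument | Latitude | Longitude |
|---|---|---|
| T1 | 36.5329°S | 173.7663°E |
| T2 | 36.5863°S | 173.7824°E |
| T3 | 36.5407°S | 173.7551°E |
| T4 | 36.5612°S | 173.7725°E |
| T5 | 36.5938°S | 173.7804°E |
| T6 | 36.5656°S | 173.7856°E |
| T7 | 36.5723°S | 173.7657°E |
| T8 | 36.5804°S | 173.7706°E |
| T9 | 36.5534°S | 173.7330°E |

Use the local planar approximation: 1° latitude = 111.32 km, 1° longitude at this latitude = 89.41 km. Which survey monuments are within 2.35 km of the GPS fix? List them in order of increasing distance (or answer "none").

T4, T7, T6, T8

Distances from 36.5629°S, 173.7683°E:
T1: √((0.0300·111.32)² + (-0.0020·89.41)²) = √(11.152928 + 0.031977) = 3.3444 km
T2: √((-0.0234·111.32)² + (0.0141·89.41)²) = √(6.785441 + 1.589317) = 2.8939 km
T3: √((0.0222·111.32)² + (-0.0132·89.41)²) = √(6.107343 + 1.392900) = 2.7387 km
T4: √((0.0017·111.32)² + (0.0042·89.41)²) = √(0.035813 + 0.141017) = 0.4205 km
T5: √((-0.0309·111.32)² + (0.0121·89.41)²) = √(11.832141 + 1.170423) = 3.6059 km
T6: √((-0.0027·111.32)² + (0.0173·89.41)²) = √(0.090339 + 2.392569) = 1.5757 km
T7: √((-0.0094·111.32)² + (-0.0026·89.41)²) = √(1.094970 + 0.054040) = 1.0719 km
T8: √((-0.0175·111.32)² + (0.0023·89.41)²) = √(3.795094 + 0.042289) = 1.9589 km
T9: √((0.0095·111.32)² + (-0.0353·89.41)²) = √(1.118391 + 9.961428) = 3.3286 km
Threshold 2.35 km: T4 (0.4205 km), T7 (1.0719 km), T6 (1.5757 km), T8 (1.9589 km) are within range.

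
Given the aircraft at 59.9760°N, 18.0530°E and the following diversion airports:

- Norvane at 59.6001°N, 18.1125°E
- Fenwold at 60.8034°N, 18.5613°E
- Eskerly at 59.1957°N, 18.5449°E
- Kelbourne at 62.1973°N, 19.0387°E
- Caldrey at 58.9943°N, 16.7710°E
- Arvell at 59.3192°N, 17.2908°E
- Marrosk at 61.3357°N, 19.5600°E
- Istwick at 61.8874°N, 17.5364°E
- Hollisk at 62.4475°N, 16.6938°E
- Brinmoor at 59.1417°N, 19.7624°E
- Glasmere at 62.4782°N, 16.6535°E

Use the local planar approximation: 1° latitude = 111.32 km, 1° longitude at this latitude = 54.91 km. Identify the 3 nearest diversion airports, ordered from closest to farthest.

Norvane, Arvell, Eskerly

Distances from 59.9760°N, 18.0530°E:
Norvane: 41.9725 km
Fenwold: 96.2422 km
Eskerly: 90.9656 km
Kelbourne: 253.1294 km
Caldrey: 129.9929 km
Arvell: 84.2462 km
Marrosk: 172.5046 km
Istwick: 214.6596 km
Hollisk: 285.0706 km
Brinmoor: 132.0452 km
Glasmere: 288.9510 km
Sorted: Norvane (41.9725 km) < Arvell (84.2462 km) < Eskerly (90.9656 km) < Fenwold (96.2422 km) < Caldrey (129.9929 km) < …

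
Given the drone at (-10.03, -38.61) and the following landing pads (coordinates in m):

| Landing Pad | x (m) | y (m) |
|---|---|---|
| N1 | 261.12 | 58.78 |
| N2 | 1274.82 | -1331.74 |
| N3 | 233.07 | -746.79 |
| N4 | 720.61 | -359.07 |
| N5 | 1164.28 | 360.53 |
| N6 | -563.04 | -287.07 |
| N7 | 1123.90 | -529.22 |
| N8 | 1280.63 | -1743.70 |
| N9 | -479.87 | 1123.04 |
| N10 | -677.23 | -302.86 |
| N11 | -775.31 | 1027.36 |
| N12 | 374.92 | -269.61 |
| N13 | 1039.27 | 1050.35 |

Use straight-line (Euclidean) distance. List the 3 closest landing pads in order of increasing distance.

Distances from (-10.03, -38.61):
N1: 288.11 m
N2: 1822.92 m
N3: 748.74 m
N4: 797.83 m
N5: 1240.29 m
N6: 606.26 m
N7: 1235.51 m
N8: 2138.49 m
N9: 1253.07 m
N10: 717.62 m
N11: 1312.23 m
N12: 448.94 m
N13: 1512.24 m
Sorted: N1 (288.11 m) < N12 (448.94 m) < N6 (606.26 m) < N10 (717.62 m) < N3 (748.74 m) < …

N1, N12, N6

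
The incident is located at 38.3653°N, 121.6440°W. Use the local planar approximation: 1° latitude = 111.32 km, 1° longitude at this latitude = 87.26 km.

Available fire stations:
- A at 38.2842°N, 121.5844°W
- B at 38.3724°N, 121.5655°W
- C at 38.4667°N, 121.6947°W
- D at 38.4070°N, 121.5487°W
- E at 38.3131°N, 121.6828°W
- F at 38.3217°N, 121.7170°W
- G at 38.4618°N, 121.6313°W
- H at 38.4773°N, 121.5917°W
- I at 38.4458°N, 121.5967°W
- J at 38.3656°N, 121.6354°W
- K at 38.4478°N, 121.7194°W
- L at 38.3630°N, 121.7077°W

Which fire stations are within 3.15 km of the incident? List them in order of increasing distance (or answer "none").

J

Distances from 38.3653°N, 121.6440°W:
A: 10.4189 km
B: 6.8954 km
C: 12.1239 km
D: 9.5238 km
E: 6.7253 km
F: 8.0083 km
G: 10.7994 km
H: 13.2768 km
I: 9.8661 km
J: 0.7512 km
K: 11.2975 km
L: 5.5644 km
Threshold 3.15 km: J (0.7512 km) is within range.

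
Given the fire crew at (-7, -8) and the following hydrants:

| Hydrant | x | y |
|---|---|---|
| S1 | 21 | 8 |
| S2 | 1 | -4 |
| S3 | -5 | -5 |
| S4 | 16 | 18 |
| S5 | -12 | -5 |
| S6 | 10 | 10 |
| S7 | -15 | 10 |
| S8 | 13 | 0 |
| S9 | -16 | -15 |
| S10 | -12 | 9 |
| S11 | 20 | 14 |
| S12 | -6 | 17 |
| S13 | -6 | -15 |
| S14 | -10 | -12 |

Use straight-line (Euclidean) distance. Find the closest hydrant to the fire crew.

Distances from (-7, -8):
S1: √((28)² + (16)²) = √(784.000 + 256.000) = 32.2
S2: √((8)² + (4)²) = √(64.000 + 16.000) = 8.9
S3: √((2)² + (3)²) = √(4.000 + 9.000) = 3.6
S4: √((23)² + (26)²) = √(529.000 + 676.000) = 34.7
S5: √((-5)² + (3)²) = √(25.000 + 9.000) = 5.8
S6: √((17)² + (18)²) = √(289.000 + 324.000) = 24.8
S7: √((-8)² + (18)²) = √(64.000 + 324.000) = 19.7
S8: √((20)² + (8)²) = √(400.000 + 64.000) = 21.5
S9: √((-9)² + (-7)²) = √(81.000 + 49.000) = 11.4
S10: √((-5)² + (17)²) = √(25.000 + 289.000) = 17.7
S11: √((27)² + (22)²) = √(729.000 + 484.000) = 34.8
S12: √((1)² + (25)²) = √(1.000 + 625.000) = 25.0
S13: √((1)² + (-7)²) = √(1.000 + 49.000) = 7.1
S14: √((-3)² + (-4)²) = √(9.000 + 16.000) = 5.0
Minimum: S3 at 3.6.

S3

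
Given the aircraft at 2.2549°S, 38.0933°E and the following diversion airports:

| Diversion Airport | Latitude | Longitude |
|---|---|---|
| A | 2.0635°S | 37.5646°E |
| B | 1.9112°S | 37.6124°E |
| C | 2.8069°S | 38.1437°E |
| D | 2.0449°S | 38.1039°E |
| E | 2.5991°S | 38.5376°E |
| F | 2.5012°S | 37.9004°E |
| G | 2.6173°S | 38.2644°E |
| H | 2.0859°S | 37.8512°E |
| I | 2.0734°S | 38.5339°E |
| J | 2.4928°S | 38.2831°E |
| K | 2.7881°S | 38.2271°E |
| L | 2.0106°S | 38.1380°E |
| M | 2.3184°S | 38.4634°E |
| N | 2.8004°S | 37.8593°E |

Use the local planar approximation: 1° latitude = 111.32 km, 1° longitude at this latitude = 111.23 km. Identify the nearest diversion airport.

D

Distances from 2.2549°S, 38.0933°E:
A: 62.5482 km
B: 65.7656 km
C: 61.7038 km
D: 23.4069 km
E: 62.5334 km
F: 34.8156 km
G: 44.6061 km
H: 32.8495 km
I: 53.0095 km
J: 33.8680 km
K: 61.1932 km
L: 27.6462 km
M: 41.7687 km
N: 66.0680 km
Minimum: D at 23.4069 km.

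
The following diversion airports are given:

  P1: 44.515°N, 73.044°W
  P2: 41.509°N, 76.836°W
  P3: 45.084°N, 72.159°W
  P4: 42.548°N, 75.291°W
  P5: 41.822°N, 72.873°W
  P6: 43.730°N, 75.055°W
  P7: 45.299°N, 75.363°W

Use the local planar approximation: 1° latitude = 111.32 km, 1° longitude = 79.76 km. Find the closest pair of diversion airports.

Pairwise distances:
P1–P2: √((-3.006·111.32)² + (-3.792·79.76)²) = √(111975.84484 + 91475.95411) = 451.056 km
P1–P3: √((0.569·111.32)² + (0.885·79.76)²) = √(4012.09242 + 4982.60927) = 94.840 km
P1–P4: √((-1.967·111.32)² + (-2.247·79.76)²) = √(47946.30185 + 32120.06648) = 282.960 km
P1–P5: √((-2.693·111.32)² + (0.171·79.76)²) = √(89870.90233 + 186.02123) = 300.095 km
P1–P6: √((-0.785·111.32)² + (-2.011·79.76)²) = √(7636.34795 + 25727.31309) = 182.657 km
P1–P7: √((0.784·111.32)² + (-2.319·79.76)²) = √(7616.90468 + 34211.47414) = 204.520 km
P2–P3: √((3.575·111.32)² + (4.677·79.76)²) = √(158379.32496 + 139156.99133) = 545.469 km
P2–P4: √((1.039·111.32)² + (1.545·79.76)²) = √(13377.57796 + 15185.43573) = 169.006 km
P2–P5: √((0.313·111.32)² + (3.963·79.76)²) = √(1214.04580 + 99912.18006) = 318.003 km
P2–P6: √((2.221·111.32)² + (1.781·79.76)²) = √(61128.46811 + 20178.92980) = 285.145 km
P2–P7: √((3.790·111.32)² + (1.473·79.76)²) = √(178001.97265 + 13803.07298) = 437.956 km
P3–P4: √((-2.536·111.32)² + (-3.132·79.76)²) = √(79697.53585 + 62404.19674) = 376.964 km
P3–P5: √((-3.262·111.32)² + (-0.714·79.76)²) = √(131860.37568 + 3243.14760) = 367.564 km
P3–P6: √((-1.354·111.32)² + (-2.896·79.76)²) = √(22718.71294 + 53354.05175) = 275.813 km
P3–P7: √((0.215·111.32)² + (-3.204·79.76)²) = √(572.82678 + 65306.33405) = 256.669 km
P4–P5: √((-0.726·111.32)² + (2.418·79.76)²) = √(6531.60085 + 37194.85617) = 209.109 km
P4–P6: √((1.182·111.32)² + (0.236·79.76)²) = √(17313.35956 + 354.31888) = 132.920 km
P4–P7: √((2.751·111.32)² + (-0.072·79.76)²) = √(93783.74608 + 32.97883) = 306.295 km
P5–P6: √((1.908·111.32)² + (-2.182·79.76)²) = √(45113.14829 + 30288.64068) = 274.594 km
P5–P7: √((3.477·111.32)² + (-2.490·79.76)²) = √(149815.16492 + 39442.91329) = 435.038 km
P6–P7: √((1.569·111.32)² + (-0.308·79.76)²) = √(30506.49287 + 603.49229) = 176.380 km
Closest pair: P1–P3 at 94.840 km.

P1 and P3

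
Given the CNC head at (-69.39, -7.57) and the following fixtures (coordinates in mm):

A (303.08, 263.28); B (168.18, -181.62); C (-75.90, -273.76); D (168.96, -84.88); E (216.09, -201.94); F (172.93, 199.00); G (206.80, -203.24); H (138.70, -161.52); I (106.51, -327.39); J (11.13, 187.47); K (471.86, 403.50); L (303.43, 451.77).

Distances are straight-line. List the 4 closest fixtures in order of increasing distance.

Distances from (-69.39, -7.57):
A: √((372.47)² + (270.85)²) = √(138733.9009 + 73359.7225) = 460.54 mm
B: √((237.57)² + (-174.05)²) = √(56439.5049 + 30293.4025) = 294.50 mm
C: √((-6.51)² + (-266.19)²) = √(42.3801 + 70857.1161) = 266.27 mm
D: √((238.35)² + (-77.31)²) = √(56810.7225 + 5976.8361) = 250.57 mm
E: √((285.48)² + (-194.37)²) = √(81498.8304 + 37779.6969) = 345.37 mm
F: √((242.32)² + (206.57)²) = √(58718.9824 + 42671.1649) = 318.42 mm
G: √((276.19)² + (-195.67)²) = √(76280.9161 + 38286.7489) = 338.48 mm
H: √((208.09)² + (-153.95)²) = √(43301.4481 + 23700.6025) = 258.85 mm
I: √((175.90)² + (-319.82)²) = √(30940.8100 + 102284.8324) = 365.00 mm
J: √((80.52)² + (195.04)²) = √(6483.4704 + 38040.6016) = 211.01 mm
K: √((541.25)² + (411.07)²) = √(292951.5625 + 168978.5449) = 679.65 mm
L: √((372.82)² + (459.34)²) = √(138994.7524 + 210993.2356) = 591.60 mm
Sorted: J (211.01 mm) < D (250.57 mm) < H (258.85 mm) < C (266.27 mm) < B (294.50 mm) < F (318.42 mm) < …

J, D, H, C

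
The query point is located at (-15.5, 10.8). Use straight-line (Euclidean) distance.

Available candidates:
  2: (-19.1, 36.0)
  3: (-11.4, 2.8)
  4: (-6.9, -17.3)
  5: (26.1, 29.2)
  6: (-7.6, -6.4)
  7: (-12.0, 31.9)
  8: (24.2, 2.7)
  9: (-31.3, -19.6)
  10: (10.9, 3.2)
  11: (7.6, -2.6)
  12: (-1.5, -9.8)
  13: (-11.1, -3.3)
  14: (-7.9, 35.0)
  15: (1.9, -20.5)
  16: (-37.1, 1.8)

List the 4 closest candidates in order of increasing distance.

3, 13, 6, 7

Distances from (-15.5, 10.8):
2: 25.5
3: 9.0
4: 29.4
5: 45.5
6: 18.9
7: 21.4
8: 40.5
9: 34.3
10: 27.5
11: 26.7
12: 24.9
13: 14.8
14: 25.4
15: 35.8
16: 23.4
Sorted: 3 (9.0) < 13 (14.8) < 6 (18.9) < 7 (21.4) < 16 (23.4) < 12 (24.9) < …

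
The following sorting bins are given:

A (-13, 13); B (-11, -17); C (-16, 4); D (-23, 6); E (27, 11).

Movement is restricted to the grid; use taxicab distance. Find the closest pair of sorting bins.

C and D

Pairwise distances:
A–B: 32
A–C: 12
A–D: 17
A–E: 42
B–C: 26
B–D: 35
B–E: 66
C–D: 9
C–E: 50
D–E: 55
Closest pair: C–D at 9.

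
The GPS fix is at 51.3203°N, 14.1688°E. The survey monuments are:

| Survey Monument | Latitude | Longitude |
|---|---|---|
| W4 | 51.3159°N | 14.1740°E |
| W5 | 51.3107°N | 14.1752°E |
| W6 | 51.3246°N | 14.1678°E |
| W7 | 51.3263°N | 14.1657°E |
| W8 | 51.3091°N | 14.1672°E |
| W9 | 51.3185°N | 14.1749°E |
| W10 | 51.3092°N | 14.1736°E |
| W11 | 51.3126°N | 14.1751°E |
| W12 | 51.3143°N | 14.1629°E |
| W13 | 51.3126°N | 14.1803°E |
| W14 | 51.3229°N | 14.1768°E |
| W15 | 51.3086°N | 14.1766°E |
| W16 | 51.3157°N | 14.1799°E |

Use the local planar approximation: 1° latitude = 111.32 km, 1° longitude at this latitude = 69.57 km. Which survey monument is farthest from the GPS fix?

Distances from 51.3203°N, 14.1688°E:
W4: √((-0.0044·111.32)² + (0.0052·69.57)²) = √(0.239912 + 0.130873) = 0.6089 km
W5: √((-0.0096·111.32)² + (0.0064·69.57)²) = √(1.142060 + 0.198246) = 1.1577 km
W6: √((0.0043·111.32)² + (-0.0010·69.57)²) = √(0.229131 + 0.004840) = 0.4837 km
W7: √((0.0060·111.32)² + (-0.0031·69.57)²) = √(0.446117 + 0.046512) = 0.7019 km
W8: √((-0.0112·111.32)² + (-0.0016·69.57)²) = √(1.554470 + 0.012390) = 1.2517 km
W9: √((-0.0018·111.32)² + (0.0061·69.57)²) = √(0.040151 + 0.180096) = 0.4693 km
W10: √((-0.0111·111.32)² + (0.0048·69.57)²) = √(1.526836 + 0.111513) = 1.2800 km
W11: √((-0.0077·111.32)² + (0.0063·69.57)²) = √(0.734730 + 0.192099) = 0.9627 km
W12: √((-0.0060·111.32)² + (-0.0059·69.57)²) = √(0.446117 + 0.168480) = 0.7840 km
W13: √((-0.0077·111.32)² + (0.0115·69.57)²) = √(0.734730 + 0.640088) = 1.1725 km
W14: √((0.0026·111.32)² + (0.0080·69.57)²) = √(0.083771 + 0.309759) = 0.6273 km
W15: √((-0.0117·111.32)² + (0.0078·69.57)²) = √(1.696360 + 0.294465) = 1.4110 km
W16: √((-0.0046·111.32)² + (0.0111·69.57)²) = √(0.262218 + 0.596335) = 0.9266 km
Maximum: W15 at 1.4110 km.

W15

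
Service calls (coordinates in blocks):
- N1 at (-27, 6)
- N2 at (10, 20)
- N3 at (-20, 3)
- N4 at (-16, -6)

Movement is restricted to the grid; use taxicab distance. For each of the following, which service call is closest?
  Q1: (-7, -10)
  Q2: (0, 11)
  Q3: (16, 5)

Q1 at (-7, -10):
  N1: |-20| + |16| = 20 + 16 = 36 blocks
  N2: |17| + |30| = 17 + 30 = 47 blocks
  N3: |-13| + |13| = 13 + 13 = 26 blocks
  N4: |-9| + |4| = 9 + 4 = 13 blocks
  → nearest: N4 (13 blocks)
Q2 at (0, 11):
  N1: |-27| + |-5| = 27 + 5 = 32 blocks
  N2: |10| + |9| = 10 + 9 = 19 blocks
  N3: |-20| + |-8| = 20 + 8 = 28 blocks
  N4: |-16| + |-17| = 16 + 17 = 33 blocks
  → nearest: N2 (19 blocks)
Q3 at (16, 5):
  N1: |-43| + |1| = 43 + 1 = 44 blocks
  N2: |-6| + |15| = 6 + 15 = 21 blocks
  N3: |-36| + |-2| = 36 + 2 = 38 blocks
  N4: |-32| + |-11| = 32 + 11 = 43 blocks
  → nearest: N2 (21 blocks)

Q1→N4; Q2→N2; Q3→N2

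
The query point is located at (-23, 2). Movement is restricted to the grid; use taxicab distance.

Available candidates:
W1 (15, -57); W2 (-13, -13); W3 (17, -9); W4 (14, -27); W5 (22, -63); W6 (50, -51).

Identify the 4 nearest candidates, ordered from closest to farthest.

W2, W3, W4, W1

Distances from (-23, 2):
W1: |38| + |-59| = 38 + 59 = 97
W2: |10| + |-15| = 10 + 15 = 25
W3: |40| + |-11| = 40 + 11 = 51
W4: |37| + |-29| = 37 + 29 = 66
W5: |45| + |-65| = 45 + 65 = 110
W6: |73| + |-53| = 73 + 53 = 126
Sorted: W2 (25) < W3 (51) < W4 (66) < W1 (97) < W5 (110) < W6 (126)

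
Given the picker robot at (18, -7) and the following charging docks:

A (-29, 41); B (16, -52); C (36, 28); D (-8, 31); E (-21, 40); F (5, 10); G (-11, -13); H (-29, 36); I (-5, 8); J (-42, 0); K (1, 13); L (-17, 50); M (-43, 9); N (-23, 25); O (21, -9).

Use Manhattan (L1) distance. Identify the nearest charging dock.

Distances from (18, -7):
A: 95
B: 47
C: 53
D: 64
E: 86
F: 30
G: 35
H: 90
I: 38
J: 67
K: 37
L: 92
M: 77
N: 73
O: 5
Minimum: O at 5.

O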